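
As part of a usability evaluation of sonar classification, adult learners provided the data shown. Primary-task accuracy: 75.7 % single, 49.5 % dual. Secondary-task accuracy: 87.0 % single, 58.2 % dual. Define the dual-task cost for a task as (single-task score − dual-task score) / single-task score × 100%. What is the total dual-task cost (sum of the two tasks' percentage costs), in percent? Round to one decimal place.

Primary cost = (75.7 − 49.5) / 75.7 × 100% = 34.6103%.
Secondary cost = (87.0 − 58.2) / 87.0 × 100% = 33.1034%.
Total = 34.6103% + 33.1034% = 67.7137% ≈ 67.7%.

67.7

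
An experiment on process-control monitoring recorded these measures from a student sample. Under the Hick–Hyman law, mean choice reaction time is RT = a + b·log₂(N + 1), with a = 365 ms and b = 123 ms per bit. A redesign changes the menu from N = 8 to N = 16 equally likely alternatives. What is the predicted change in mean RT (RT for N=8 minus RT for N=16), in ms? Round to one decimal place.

-112.9

RT(8) = 365 + 123·log₂(9) = 365 + 123·3.1699 = 754.8977 ms.
RT(16) = 365 + 123·log₂(17) = 365 + 123·4.0875 = 867.7625 ms.
Difference = 754.8977 − 867.7625 = -112.8648 ≈ -112.9 ms.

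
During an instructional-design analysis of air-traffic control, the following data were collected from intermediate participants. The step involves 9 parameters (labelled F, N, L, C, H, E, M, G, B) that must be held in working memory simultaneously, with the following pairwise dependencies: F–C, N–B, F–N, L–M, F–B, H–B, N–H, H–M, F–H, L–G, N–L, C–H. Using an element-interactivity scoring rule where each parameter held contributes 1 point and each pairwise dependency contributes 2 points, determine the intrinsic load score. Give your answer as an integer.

33

Count of parameters held simultaneously: 9.
Count of pairwise dependencies listed: 12.
Element contribution: 9 × 1 = 9.
Interaction contribution: 12 × 2 = 24.
Intrinsic load = 9 + 24 = 33.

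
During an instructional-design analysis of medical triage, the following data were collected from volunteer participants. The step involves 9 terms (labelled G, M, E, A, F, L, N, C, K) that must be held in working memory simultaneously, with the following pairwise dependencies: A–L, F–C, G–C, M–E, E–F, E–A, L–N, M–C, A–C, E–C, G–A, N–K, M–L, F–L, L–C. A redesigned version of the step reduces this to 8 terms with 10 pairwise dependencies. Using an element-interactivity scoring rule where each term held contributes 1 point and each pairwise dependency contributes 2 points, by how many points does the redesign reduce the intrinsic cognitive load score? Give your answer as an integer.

Original: 9 × 1 + 15 × 2 = 9 + 30 = 39.
Redesigned: 8 × 1 + 10 × 2 = 8 + 20 = 28.
Reduction = 39 − 28 = 11.

11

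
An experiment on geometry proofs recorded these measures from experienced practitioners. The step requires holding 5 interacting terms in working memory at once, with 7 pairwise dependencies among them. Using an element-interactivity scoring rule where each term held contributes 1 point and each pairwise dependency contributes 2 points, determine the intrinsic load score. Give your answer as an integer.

Element contribution: 5 × 1 = 5.
Interaction contribution: 7 × 2 = 14.
Intrinsic load = 5 + 14 = 19.

19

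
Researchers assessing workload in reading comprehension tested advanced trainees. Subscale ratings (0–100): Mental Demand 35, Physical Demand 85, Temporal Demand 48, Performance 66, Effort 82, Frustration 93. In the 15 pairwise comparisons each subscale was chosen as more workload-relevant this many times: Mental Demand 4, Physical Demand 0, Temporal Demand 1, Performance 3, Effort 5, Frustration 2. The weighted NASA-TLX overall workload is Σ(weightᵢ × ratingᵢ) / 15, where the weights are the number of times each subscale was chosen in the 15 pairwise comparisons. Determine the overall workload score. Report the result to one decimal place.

The tallies are the weights (they sum to 15).
Weighted sum = 4·35 + 0·85 + 1·48 + 3·66 + 5·82 + 2·93
            = 140 + 0 + 48 + 198 + 410 + 186 = 982.
Overall workload = 982 / 15 = 65.4667 ≈ 65.5.

65.5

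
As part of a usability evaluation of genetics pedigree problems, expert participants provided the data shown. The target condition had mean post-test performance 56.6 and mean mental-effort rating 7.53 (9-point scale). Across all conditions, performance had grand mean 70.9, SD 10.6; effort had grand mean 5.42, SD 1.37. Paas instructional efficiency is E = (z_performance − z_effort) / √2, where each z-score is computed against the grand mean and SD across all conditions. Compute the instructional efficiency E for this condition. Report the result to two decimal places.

z_performance = (56.6 − 70.9) / 10.6 = -14.3000 / 10.6 = -1.3491.
z_effort = (7.53 − 5.42) / 1.37 = 2.1100 / 1.37 = 1.5401.
z_P − z_E = -1.3491 − 1.5401 = -2.8892.
E = -2.8892 / √2 = -2.8892 / 1.41421 = -2.0430 ≈ -2.04.

-2.04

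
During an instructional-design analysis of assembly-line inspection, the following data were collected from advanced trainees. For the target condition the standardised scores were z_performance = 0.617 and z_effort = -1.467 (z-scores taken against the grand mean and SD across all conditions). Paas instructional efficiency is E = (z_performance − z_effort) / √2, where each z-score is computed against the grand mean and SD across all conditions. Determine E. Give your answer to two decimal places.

z_P − z_E = 0.617 − (-1.467) = 2.0840.
E = 2.0840 / √2 = 2.0840 / 1.41421 = 1.4736 ≈ 1.47.

1.47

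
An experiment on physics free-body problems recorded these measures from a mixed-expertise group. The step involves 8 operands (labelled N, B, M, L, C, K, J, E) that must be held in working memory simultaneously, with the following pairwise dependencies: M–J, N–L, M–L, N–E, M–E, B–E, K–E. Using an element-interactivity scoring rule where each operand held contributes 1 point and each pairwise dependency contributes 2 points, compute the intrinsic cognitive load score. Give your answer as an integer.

Count of operands held simultaneously: 8.
Count of pairwise dependencies listed: 7.
Element contribution: 8 × 1 = 8.
Interaction contribution: 7 × 2 = 14.
Intrinsic load = 8 + 14 = 22.

22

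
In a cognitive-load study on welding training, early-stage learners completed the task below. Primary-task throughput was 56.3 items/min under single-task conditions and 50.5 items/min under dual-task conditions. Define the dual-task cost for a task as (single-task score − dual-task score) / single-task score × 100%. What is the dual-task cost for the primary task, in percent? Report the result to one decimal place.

Cost = (56.3 − 50.5) / 56.3 × 100%
     = 5.8000 / 56.3 × 100% = 10.3020%.
≈ 10.3%.

10.3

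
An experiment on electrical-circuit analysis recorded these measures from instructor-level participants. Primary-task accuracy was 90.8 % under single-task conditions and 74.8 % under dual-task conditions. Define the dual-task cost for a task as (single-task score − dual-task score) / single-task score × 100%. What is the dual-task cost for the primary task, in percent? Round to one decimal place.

17.6

Cost = (90.8 − 74.8) / 90.8 × 100%
     = 16.0000 / 90.8 × 100% = 17.6211%.
≈ 17.6%.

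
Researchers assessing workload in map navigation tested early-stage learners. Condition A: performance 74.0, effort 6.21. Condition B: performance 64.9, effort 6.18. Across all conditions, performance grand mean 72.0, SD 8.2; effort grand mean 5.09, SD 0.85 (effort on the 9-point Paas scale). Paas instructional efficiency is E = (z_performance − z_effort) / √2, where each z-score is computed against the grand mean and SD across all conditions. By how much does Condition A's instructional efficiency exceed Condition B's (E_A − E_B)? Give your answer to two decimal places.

0.76

Condition A: z_P = (74.0 − 72.0)/8.2 = 0.2439; z_E = (6.21 − 5.09)/0.85 = 1.3176; E_A = (0.2439 − 1.3176)/√2 = -0.7592.
Condition B: z_P = (64.9 − 72.0)/8.2 = -0.8659; z_E = (6.18 − 5.09)/0.85 = 1.2824; E_B = (-0.8659 − 1.2824)/√2 = -1.5191.
E_A − E_B = -0.7592 − (-1.5191) = 0.7599 ≈ 0.76.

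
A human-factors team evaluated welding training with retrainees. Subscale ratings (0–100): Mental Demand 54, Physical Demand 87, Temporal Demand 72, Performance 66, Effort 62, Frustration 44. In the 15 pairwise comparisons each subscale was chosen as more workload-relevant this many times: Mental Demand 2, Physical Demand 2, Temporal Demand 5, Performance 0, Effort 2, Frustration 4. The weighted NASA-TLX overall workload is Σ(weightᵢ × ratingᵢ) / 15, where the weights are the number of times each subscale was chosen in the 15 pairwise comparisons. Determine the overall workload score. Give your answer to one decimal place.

The tallies are the weights (they sum to 15).
Weighted sum = 2·54 + 2·87 + 5·72 + 0·66 + 2·62 + 4·44
            = 108 + 174 + 360 + 0 + 124 + 176 = 942.
Overall workload = 942 / 15 = 62.8000 ≈ 62.8.

62.8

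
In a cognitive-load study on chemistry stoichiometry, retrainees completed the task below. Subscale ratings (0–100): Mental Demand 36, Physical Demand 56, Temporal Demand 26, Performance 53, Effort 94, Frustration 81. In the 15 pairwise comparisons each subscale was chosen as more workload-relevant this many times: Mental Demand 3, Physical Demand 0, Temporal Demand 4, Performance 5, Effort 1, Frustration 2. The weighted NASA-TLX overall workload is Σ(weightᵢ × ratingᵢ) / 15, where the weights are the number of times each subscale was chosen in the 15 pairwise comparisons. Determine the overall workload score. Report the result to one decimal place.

48.9

The tallies are the weights (they sum to 15).
Weighted sum = 3·36 + 0·56 + 4·26 + 5·53 + 1·94 + 2·81
            = 108 + 0 + 104 + 265 + 94 + 162 = 733.
Overall workload = 733 / 15 = 48.8667 ≈ 48.9.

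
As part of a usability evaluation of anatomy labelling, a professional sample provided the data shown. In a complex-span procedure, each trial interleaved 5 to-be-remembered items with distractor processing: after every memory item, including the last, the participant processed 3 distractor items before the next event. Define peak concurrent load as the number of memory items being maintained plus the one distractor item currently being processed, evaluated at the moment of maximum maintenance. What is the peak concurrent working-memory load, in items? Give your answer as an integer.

Maintenance is greatest during the distractor(s) after memory item 5: all 5 memory items are being held.
One distractor item is concurrently being processed.
Peak concurrent load = 5 + 1 = 6 items.

6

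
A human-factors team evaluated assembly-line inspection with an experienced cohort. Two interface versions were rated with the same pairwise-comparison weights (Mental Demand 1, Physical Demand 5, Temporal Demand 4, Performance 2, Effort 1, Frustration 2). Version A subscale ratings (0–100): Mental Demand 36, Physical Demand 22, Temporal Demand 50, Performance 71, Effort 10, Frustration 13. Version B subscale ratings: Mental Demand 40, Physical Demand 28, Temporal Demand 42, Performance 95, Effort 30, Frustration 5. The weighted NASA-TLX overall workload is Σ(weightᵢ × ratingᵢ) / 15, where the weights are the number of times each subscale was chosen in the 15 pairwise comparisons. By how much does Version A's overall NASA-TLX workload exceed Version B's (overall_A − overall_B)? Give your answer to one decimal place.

-3.6

Version A weighted sum = 1·36 + 5·22 + 4·50 + 2·71 + 1·10 + 2·13 = 36 + 110 + 200 + 142 + 10 + 26 = 524; overall_A = 524/15 = 34.9333.
Version B weighted sum = 1·40 + 5·28 + 4·42 + 2·95 + 1·30 + 2·5 = 40 + 140 + 168 + 190 + 30 + 10 = 578; overall_B = 578/15 = 38.5333.
Difference = 34.9333 − 38.5333 = -3.6000 ≈ -3.6.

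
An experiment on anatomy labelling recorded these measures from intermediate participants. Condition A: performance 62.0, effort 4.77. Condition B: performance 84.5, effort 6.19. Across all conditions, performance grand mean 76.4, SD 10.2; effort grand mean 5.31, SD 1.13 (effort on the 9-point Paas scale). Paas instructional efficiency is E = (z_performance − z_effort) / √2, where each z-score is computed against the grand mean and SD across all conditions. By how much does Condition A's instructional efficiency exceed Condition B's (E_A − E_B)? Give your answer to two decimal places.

-0.67

Condition A: z_P = (62.0 − 76.4)/10.2 = -1.4118; z_E = (4.77 − 5.31)/1.13 = -0.4779; E_A = (-1.4118 − (-0.4779))/√2 = -0.6604.
Condition B: z_P = (84.5 − 76.4)/10.2 = 0.7941; z_E = (6.19 − 5.31)/1.13 = 0.7788; E_B = (0.7941 − 0.7788)/√2 = 0.0108.
E_A − E_B = -0.6604 − 0.0108 = -0.6712 ≈ -0.67.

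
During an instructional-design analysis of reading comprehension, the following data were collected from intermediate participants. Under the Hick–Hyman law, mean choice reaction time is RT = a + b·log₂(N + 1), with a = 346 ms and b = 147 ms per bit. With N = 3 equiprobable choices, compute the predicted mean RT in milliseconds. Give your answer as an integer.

640

log₂(3 + 1) = log₂(4) = 2.0000.
RT = 346 + 147 × 2.0000 = 346 + 294.0000 = 640.0000 ms.
≈ 640 ms.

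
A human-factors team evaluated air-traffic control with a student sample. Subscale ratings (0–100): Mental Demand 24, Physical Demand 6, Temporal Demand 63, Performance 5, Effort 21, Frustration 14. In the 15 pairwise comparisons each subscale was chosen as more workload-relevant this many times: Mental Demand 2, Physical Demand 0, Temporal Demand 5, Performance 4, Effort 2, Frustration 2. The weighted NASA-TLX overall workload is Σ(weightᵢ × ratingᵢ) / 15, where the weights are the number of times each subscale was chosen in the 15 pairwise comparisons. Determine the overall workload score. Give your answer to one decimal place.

30.2

The tallies are the weights (they sum to 15).
Weighted sum = 2·24 + 0·6 + 5·63 + 4·5 + 2·21 + 2·14
            = 48 + 0 + 315 + 20 + 42 + 28 = 453.
Overall workload = 453 / 15 = 30.2000 ≈ 30.2.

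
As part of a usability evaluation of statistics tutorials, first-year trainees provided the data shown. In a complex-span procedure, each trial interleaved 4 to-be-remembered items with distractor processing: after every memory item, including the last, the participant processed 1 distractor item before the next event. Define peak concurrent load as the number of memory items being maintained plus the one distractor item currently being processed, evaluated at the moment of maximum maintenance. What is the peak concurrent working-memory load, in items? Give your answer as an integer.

5

Maintenance is greatest during the distractor(s) after memory item 4: all 4 memory items are being held.
One distractor item is concurrently being processed.
Peak concurrent load = 4 + 1 = 5 items.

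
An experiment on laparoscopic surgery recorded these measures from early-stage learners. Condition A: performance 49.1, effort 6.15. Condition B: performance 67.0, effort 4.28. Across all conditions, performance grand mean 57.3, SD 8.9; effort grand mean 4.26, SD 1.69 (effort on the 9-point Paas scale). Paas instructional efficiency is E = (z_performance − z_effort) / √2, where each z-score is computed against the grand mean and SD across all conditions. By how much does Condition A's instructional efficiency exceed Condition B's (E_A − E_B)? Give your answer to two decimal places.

-2.20

Condition A: z_P = (49.1 − 57.3)/8.9 = -0.9213; z_E = (6.15 − 4.26)/1.69 = 1.1183; E_A = (-0.9213 − 1.1183)/√2 = -1.4422.
Condition B: z_P = (67.0 − 57.3)/8.9 = 1.0899; z_E = (4.28 − 4.26)/1.69 = 0.0118; E_B = (1.0899 − 0.0118)/√2 = 0.7623.
E_A − E_B = -1.4422 − 0.7623 = -2.2045 ≈ -2.20.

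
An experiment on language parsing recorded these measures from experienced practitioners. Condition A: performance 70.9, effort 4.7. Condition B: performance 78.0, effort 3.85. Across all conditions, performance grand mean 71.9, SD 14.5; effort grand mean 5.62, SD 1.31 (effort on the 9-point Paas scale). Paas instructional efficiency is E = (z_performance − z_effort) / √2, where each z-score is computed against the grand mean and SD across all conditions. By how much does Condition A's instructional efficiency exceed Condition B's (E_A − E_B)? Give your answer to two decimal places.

-0.81

Condition A: z_P = (70.9 − 71.9)/14.5 = -0.0690; z_E = (4.7 − 5.62)/1.31 = -0.7023; E_A = (-0.0690 − (-0.7023))/√2 = 0.4478.
Condition B: z_P = (78.0 − 71.9)/14.5 = 0.4207; z_E = (3.85 − 5.62)/1.31 = -1.3511; E_B = (0.4207 − (-1.3511))/√2 = 1.2529.
E_A − E_B = 0.4478 − 1.2529 = -0.8051 ≈ -0.81.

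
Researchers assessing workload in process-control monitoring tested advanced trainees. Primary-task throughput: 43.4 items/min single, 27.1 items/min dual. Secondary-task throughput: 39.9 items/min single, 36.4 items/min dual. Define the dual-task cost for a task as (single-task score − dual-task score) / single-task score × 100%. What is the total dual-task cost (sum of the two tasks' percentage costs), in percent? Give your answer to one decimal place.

Primary cost = (43.4 − 27.1) / 43.4 × 100% = 37.5576%.
Secondary cost = (39.9 − 36.4) / 39.9 × 100% = 8.7719%.
Total = 37.5576% + 8.7719% = 46.3295% ≈ 46.3%.

46.3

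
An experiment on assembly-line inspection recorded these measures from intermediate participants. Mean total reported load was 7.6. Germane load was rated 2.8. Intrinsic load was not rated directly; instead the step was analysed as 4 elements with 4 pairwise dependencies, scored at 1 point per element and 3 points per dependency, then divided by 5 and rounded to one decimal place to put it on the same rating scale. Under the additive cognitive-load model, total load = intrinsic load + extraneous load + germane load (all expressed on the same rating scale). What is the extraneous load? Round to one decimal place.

Intrinsic (element-interactivity): (4 × 1 + 4 × 3) / 5 = 16 / 5 = 3.2000 → 3.2.
extraneous load = total − intrinsic − germane
             = 7.6 − 3.2 − 2.8 = 1.6.

1.6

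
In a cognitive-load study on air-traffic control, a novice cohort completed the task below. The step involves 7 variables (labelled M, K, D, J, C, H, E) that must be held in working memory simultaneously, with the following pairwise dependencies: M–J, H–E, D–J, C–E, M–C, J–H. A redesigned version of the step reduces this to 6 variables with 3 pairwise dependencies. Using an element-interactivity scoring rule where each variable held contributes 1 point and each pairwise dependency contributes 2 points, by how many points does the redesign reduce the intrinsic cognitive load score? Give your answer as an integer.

7

Original: 7 × 1 + 6 × 2 = 7 + 12 = 19.
Redesigned: 6 × 1 + 3 × 2 = 6 + 6 = 12.
Reduction = 19 − 12 = 7.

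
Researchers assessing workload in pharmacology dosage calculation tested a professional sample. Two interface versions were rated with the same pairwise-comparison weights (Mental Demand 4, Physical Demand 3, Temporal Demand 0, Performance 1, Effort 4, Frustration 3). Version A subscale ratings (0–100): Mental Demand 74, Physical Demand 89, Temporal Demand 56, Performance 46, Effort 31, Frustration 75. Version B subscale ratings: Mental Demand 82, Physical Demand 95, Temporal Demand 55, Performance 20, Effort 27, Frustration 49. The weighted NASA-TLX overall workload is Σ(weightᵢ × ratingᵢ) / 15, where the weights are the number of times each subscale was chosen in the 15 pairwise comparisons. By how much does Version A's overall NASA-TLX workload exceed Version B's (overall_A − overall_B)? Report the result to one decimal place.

4.7

Version A weighted sum = 4·74 + 3·89 + 0·56 + 1·46 + 4·31 + 3·75 = 296 + 267 + 0 + 46 + 124 + 225 = 958; overall_A = 958/15 = 63.8667.
Version B weighted sum = 4·82 + 3·95 + 0·55 + 1·20 + 4·27 + 3·49 = 328 + 285 + 0 + 20 + 108 + 147 = 888; overall_B = 888/15 = 59.2000.
Difference = 63.8667 − 59.2000 = 4.6667 ≈ 4.7.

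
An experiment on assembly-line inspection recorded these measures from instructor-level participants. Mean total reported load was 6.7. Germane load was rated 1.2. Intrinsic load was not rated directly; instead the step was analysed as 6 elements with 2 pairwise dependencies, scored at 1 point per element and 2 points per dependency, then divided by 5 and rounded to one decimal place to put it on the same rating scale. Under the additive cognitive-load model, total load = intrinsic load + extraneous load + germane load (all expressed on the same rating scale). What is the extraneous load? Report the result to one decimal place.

3.5

Intrinsic (element-interactivity): (6 × 1 + 2 × 2) / 5 = 10 / 5 = 2.0000 → 2.0.
extraneous load = total − intrinsic − germane
             = 6.7 − 2.0 − 1.2 = 3.5.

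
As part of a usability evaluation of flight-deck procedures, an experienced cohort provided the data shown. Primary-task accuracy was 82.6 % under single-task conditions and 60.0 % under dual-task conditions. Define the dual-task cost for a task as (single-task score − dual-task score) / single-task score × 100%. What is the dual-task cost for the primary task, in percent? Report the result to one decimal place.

Cost = (82.6 − 60.0) / 82.6 × 100%
     = 22.6000 / 82.6 × 100% = 27.3608%.
≈ 27.4%.

27.4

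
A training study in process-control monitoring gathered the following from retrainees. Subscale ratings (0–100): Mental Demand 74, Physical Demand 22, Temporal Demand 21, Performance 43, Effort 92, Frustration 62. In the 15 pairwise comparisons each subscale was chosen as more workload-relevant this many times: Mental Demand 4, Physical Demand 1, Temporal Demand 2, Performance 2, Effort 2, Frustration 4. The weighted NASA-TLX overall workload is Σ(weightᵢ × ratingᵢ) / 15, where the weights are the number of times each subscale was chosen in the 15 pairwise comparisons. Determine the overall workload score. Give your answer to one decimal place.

The tallies are the weights (they sum to 15).
Weighted sum = 4·74 + 1·22 + 2·21 + 2·43 + 2·92 + 4·62
            = 296 + 22 + 42 + 86 + 184 + 248 = 878.
Overall workload = 878 / 15 = 58.5333 ≈ 58.5.

58.5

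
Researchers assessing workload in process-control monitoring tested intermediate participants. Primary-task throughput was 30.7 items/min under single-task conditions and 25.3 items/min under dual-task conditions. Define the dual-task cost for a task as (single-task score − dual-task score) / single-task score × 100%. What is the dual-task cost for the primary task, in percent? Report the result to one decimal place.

Cost = (30.7 − 25.3) / 30.7 × 100%
     = 5.4000 / 30.7 × 100% = 17.5896%.
≈ 17.6%.

17.6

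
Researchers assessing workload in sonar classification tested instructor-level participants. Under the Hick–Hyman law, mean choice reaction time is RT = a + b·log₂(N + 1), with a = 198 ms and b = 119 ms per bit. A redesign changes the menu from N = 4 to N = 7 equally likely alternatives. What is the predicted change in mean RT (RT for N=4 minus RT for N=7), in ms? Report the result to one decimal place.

-80.7

RT(4) = 198 + 119·log₂(5) = 198 + 119·2.3219 = 474.3061 ms.
RT(7) = 198 + 119·log₂(8) = 198 + 119·3.0000 = 555.0000 ms.
Difference = 474.3061 − 555.0000 = -80.6939 ≈ -80.7 ms.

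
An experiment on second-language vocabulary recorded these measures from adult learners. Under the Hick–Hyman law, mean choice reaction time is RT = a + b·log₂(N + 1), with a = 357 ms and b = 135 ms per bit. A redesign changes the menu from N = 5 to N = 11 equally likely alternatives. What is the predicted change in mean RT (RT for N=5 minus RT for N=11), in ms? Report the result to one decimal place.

RT(5) = 357 + 135·log₂(6) = 357 + 135·2.5850 = 705.9750 ms.
RT(11) = 357 + 135·log₂(12) = 357 + 135·3.5850 = 840.9750 ms.
Difference = 705.9750 − 840.9750 = -135.0000 ≈ -135.0 ms.

-135.0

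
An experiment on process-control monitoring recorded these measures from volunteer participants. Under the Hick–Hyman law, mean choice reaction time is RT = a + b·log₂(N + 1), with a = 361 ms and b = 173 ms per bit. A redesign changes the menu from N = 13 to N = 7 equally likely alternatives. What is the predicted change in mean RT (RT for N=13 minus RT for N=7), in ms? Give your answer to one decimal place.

139.7

RT(13) = 361 + 173·log₂(14) = 361 + 173·3.8074 = 1019.6802 ms.
RT(7) = 361 + 173·log₂(8) = 361 + 173·3.0000 = 880.0000 ms.
Difference = 1019.6802 − 880.0000 = 139.6802 ≈ 139.7 ms.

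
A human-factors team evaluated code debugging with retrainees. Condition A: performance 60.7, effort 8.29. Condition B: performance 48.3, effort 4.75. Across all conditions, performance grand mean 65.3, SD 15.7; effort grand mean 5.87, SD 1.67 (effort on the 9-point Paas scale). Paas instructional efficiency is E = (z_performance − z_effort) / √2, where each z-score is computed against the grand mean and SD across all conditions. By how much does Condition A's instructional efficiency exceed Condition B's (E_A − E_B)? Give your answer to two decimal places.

Condition A: z_P = (60.7 − 65.3)/15.7 = -0.2930; z_E = (8.29 − 5.87)/1.67 = 1.4491; E_A = (-0.2930 − 1.4491)/√2 = -1.2319.
Condition B: z_P = (48.3 − 65.3)/15.7 = -1.0828; z_E = (4.75 − 5.87)/1.67 = -0.6707; E_B = (-1.0828 − (-0.6707))/√2 = -0.2914.
E_A − E_B = -1.2319 − (-0.2914) = -0.9405 ≈ -0.94.

-0.94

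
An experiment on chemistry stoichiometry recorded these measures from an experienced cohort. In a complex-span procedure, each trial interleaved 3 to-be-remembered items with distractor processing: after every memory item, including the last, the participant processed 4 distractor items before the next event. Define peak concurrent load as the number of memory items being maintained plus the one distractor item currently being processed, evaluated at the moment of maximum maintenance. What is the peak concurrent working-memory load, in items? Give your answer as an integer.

Maintenance is greatest during the distractor(s) after memory item 3: all 3 memory items are being held.
One distractor item is concurrently being processed.
Peak concurrent load = 3 + 1 = 4 items.

4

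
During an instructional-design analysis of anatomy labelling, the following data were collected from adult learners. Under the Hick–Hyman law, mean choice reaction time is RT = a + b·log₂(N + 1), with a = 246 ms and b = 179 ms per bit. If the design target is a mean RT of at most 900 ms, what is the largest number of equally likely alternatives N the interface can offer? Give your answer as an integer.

Set 246 + 179·log₂(N + 1) ≤ 900.
log₂(N + 1) ≤ (900 − 246) / 179 = 3.6536.
N + 1 ≤ 2^3.6536 = 12.5847.
N ≤ 11.5847, so the largest integer N is 11.

11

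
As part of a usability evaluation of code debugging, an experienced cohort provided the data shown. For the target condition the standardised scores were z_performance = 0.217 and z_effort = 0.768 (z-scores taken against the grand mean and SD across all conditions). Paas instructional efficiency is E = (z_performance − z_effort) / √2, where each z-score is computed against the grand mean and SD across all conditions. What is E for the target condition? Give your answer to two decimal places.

-0.39

z_P − z_E = 0.217 − 0.768 = -0.5510.
E = -0.5510 / √2 = -0.5510 / 1.41421 = -0.3896 ≈ -0.39.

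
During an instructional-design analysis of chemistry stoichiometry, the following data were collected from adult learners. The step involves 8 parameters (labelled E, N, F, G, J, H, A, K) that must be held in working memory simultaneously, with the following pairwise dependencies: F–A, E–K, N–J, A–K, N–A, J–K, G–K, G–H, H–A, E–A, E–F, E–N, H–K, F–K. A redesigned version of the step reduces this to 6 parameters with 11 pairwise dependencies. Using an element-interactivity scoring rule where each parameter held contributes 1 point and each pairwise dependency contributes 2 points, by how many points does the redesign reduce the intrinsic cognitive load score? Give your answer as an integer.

8

Original: 8 × 1 + 14 × 2 = 8 + 28 = 36.
Redesigned: 6 × 1 + 11 × 2 = 6 + 22 = 28.
Reduction = 36 − 28 = 8.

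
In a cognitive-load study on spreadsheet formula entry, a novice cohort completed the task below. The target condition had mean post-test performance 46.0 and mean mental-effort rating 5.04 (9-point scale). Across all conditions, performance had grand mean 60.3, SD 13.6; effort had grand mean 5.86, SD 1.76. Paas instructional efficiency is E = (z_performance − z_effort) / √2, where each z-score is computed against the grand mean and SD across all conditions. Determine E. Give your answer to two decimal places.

-0.41

z_performance = (46.0 − 60.3) / 13.6 = -14.3000 / 13.6 = -1.0515.
z_effort = (5.04 − 5.86) / 1.76 = -0.8200 / 1.76 = -0.4659.
z_P − z_E = -1.0515 − (-0.4659) = -0.5856.
E = -0.5856 / √2 = -0.5856 / 1.41421 = -0.4141 ≈ -0.41.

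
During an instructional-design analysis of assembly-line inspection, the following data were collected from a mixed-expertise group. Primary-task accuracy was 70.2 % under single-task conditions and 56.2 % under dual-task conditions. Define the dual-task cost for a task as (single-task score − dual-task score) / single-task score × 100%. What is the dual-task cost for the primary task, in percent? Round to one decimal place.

19.9

Cost = (70.2 − 56.2) / 70.2 × 100%
     = 14.0000 / 70.2 × 100% = 19.9430%.
≈ 19.9%.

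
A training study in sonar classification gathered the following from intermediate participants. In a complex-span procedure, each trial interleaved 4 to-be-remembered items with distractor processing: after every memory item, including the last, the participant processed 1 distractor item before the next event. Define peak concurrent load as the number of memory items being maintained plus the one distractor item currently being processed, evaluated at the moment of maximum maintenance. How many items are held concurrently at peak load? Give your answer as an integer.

5

Maintenance is greatest during the distractor(s) after memory item 4: all 4 memory items are being held.
One distractor item is concurrently being processed.
Peak concurrent load = 4 + 1 = 5 items.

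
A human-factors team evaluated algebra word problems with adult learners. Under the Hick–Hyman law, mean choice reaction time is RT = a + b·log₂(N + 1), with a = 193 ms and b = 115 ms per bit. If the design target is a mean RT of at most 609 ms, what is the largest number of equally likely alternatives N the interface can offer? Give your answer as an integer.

Set 193 + 115·log₂(N + 1) ≤ 609.
log₂(N + 1) ≤ (609 − 193) / 115 = 3.6174.
N + 1 ≤ 2^3.6174 = 12.2729.
N ≤ 11.2729, so the largest integer N is 11.

11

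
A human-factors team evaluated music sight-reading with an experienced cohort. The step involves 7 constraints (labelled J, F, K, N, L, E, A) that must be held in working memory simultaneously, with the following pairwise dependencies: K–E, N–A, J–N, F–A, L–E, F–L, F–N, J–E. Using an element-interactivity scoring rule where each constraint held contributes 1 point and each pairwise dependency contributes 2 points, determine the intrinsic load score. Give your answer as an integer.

Count of constraints held simultaneously: 7.
Count of pairwise dependencies listed: 8.
Element contribution: 7 × 1 = 7.
Interaction contribution: 8 × 2 = 16.
Intrinsic load = 7 + 16 = 23.

23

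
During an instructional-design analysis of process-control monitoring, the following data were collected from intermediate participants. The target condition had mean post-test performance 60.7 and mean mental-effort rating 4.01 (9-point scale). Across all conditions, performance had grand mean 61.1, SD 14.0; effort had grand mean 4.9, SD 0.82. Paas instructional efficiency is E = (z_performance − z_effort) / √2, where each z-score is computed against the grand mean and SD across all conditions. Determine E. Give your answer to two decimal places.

z_performance = (60.7 − 61.1) / 14.0 = -0.4000 / 14.0 = -0.0286.
z_effort = (4.01 − 4.9) / 0.82 = -0.8900 / 0.82 = -1.0854.
z_P − z_E = -0.0286 − (-1.0854) = 1.0568.
E = 1.0568 / √2 = 1.0568 / 1.41421 = 0.7473 ≈ 0.75.

0.75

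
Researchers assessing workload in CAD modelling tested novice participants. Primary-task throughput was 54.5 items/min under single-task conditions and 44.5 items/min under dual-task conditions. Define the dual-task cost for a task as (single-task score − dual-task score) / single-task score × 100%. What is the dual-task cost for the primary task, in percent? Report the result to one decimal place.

Cost = (54.5 − 44.5) / 54.5 × 100%
     = 10.0000 / 54.5 × 100% = 18.3486%.
≈ 18.3%.

18.3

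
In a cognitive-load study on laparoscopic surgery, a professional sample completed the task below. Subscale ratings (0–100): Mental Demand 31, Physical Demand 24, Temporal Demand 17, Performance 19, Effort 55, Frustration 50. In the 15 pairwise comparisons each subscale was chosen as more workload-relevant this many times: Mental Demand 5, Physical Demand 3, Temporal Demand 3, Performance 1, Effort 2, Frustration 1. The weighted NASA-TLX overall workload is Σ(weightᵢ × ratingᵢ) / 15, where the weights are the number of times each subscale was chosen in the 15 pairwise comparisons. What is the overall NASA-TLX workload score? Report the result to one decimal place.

The tallies are the weights (they sum to 15).
Weighted sum = 5·31 + 3·24 + 3·17 + 1·19 + 2·55 + 1·50
            = 155 + 72 + 51 + 19 + 110 + 50 = 457.
Overall workload = 457 / 15 = 30.4667 ≈ 30.5.

30.5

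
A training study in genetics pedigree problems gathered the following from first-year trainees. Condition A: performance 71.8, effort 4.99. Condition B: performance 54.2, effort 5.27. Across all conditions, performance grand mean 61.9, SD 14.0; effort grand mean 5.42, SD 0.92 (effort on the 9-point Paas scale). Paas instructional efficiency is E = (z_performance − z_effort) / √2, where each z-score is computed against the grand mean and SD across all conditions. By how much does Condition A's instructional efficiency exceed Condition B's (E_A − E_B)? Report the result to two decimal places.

Condition A: z_P = (71.8 − 61.9)/14.0 = 0.7071; z_E = (4.99 − 5.42)/0.92 = -0.4674; E_A = (0.7071 − (-0.4674))/√2 = 0.8305.
Condition B: z_P = (54.2 − 61.9)/14.0 = -0.5500; z_E = (5.27 − 5.42)/0.92 = -0.1630; E_B = (-0.5500 − (-0.1630))/√2 = -0.2737.
E_A − E_B = 0.8305 − (-0.2737) = 1.1042 ≈ 1.10.

1.10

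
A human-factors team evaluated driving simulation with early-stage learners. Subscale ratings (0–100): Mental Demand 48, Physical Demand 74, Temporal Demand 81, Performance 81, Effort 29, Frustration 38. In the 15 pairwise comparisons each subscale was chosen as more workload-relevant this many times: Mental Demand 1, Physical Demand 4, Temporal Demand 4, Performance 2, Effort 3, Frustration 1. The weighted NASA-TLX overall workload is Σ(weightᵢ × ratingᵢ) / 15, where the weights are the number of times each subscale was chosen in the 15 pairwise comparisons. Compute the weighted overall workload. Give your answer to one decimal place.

63.7

The tallies are the weights (they sum to 15).
Weighted sum = 1·48 + 4·74 + 4·81 + 2·81 + 3·29 + 1·38
            = 48 + 296 + 324 + 162 + 87 + 38 = 955.
Overall workload = 955 / 15 = 63.6667 ≈ 63.7.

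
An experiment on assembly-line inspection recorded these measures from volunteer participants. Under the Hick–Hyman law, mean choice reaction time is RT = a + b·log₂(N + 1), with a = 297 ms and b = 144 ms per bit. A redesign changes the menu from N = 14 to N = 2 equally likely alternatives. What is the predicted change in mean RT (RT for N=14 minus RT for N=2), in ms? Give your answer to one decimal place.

RT(14) = 297 + 144·log₂(15) = 297 + 144·3.9069 = 859.5936 ms.
RT(2) = 297 + 144·log₂(3) = 297 + 144·1.5850 = 525.2400 ms.
Difference = 859.5936 − 525.2400 = 334.3536 ≈ 334.4 ms.

334.4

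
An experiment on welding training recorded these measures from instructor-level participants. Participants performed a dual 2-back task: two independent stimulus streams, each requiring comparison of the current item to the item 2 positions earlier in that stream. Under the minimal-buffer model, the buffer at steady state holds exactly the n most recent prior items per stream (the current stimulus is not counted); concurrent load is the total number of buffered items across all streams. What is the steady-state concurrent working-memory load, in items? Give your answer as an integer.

4

Each stream's buffer holds its 2 most recent prior items.
Two independent streams: 2 × 2 = 4 buffered items at steady state.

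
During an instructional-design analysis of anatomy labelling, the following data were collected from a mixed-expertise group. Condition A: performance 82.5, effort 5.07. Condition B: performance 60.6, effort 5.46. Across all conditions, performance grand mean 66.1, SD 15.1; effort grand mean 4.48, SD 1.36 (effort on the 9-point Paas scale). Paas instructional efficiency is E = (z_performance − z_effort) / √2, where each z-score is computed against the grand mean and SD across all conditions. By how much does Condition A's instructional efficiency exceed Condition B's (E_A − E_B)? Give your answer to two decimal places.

Condition A: z_P = (82.5 − 66.1)/15.1 = 1.0861; z_E = (5.07 − 4.48)/1.36 = 0.4338; E_A = (1.0861 − 0.4338)/√2 = 0.4612.
Condition B: z_P = (60.6 − 66.1)/15.1 = -0.3642; z_E = (5.46 − 4.48)/1.36 = 0.7206; E_B = (-0.3642 − 0.7206)/√2 = -0.7671.
E_A − E_B = 0.4612 − (-0.7671) = 1.2283 ≈ 1.23.

1.23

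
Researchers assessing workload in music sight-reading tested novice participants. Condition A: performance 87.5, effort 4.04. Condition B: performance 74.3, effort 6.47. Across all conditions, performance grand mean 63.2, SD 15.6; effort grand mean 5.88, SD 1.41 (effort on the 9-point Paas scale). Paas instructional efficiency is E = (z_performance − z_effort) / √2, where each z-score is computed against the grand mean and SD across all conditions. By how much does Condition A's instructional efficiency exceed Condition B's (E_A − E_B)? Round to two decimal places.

Condition A: z_P = (87.5 − 63.2)/15.6 = 1.5577; z_E = (4.04 − 5.88)/1.41 = -1.3050; E_A = (1.5577 − (-1.3050))/√2 = 2.0242.
Condition B: z_P = (74.3 − 63.2)/15.6 = 0.7115; z_E = (6.47 − 5.88)/1.41 = 0.4184; E_B = (0.7115 − 0.4184)/√2 = 0.2073.
E_A − E_B = 2.0242 − 0.2073 = 1.8169 ≈ 1.82.

1.82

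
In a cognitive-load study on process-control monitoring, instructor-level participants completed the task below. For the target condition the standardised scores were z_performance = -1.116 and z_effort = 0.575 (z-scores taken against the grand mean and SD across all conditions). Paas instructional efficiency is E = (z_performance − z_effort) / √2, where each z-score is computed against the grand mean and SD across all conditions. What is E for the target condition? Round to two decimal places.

z_P − z_E = -1.116 − 0.575 = -1.6910.
E = -1.6910 / √2 = -1.6910 / 1.41421 = -1.1957 ≈ -1.20.

-1.20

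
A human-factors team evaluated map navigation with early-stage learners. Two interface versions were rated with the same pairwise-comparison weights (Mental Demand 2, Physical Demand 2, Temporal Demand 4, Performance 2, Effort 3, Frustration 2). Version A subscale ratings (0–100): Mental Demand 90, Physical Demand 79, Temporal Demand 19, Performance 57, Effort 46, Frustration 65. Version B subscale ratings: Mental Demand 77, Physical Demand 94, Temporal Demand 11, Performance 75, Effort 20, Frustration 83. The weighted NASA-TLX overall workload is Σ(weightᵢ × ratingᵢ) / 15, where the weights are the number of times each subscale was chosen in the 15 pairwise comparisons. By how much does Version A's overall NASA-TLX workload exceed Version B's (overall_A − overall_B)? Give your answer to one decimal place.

Version A weighted sum = 2·90 + 2·79 + 4·19 + 2·57 + 3·46 + 2·65 = 180 + 158 + 76 + 114 + 138 + 130 = 796; overall_A = 796/15 = 53.0667.
Version B weighted sum = 2·77 + 2·94 + 4·11 + 2·75 + 3·20 + 2·83 = 154 + 188 + 44 + 150 + 60 + 166 = 762; overall_B = 762/15 = 50.8000.
Difference = 53.0667 − 50.8000 = 2.2667 ≈ 2.3.

2.3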